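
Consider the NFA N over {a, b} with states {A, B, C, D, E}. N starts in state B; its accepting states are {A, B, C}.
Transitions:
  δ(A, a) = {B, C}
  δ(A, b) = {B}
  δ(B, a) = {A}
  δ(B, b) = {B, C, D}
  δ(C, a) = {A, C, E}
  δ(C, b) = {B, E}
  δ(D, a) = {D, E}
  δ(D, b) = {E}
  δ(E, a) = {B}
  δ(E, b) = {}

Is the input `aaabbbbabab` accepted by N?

accepted

Start: {B}
read a: {A}
read a: {B, C}
read a: {A, C, E}
read b: {B, E}
read b: {B, C, D}
read b: {B, C, D, E}
read b: {B, C, D, E}
read a: {A, B, C, D, E}
read b: {B, C, D, E}
read a: {A, B, C, D, E}
read b: {B, C, D, E}
Reachable ∩ accepting = {B, C} — nonempty.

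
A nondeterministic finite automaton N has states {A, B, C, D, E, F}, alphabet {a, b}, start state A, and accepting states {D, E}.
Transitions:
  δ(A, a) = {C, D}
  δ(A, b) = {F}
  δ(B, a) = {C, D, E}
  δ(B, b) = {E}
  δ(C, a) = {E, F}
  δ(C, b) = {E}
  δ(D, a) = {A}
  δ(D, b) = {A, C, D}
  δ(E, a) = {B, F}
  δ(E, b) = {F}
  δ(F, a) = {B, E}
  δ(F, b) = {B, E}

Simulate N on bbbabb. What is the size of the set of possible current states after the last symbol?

3

Start: {A}
read b: {F}
read b: {B, E}
read b: {E, F}
read a: {B, E, F}
read b: {B, E, F}
read b: {B, E, F}
Final reachable set {B, E, F} has 3 states.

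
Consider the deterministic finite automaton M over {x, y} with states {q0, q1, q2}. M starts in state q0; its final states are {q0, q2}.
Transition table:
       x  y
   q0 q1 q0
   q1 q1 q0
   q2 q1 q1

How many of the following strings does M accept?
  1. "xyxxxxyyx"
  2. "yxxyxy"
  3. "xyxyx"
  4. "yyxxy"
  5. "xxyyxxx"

"xyxxxxyyx": rejected
"yxxyxy": accepted
"xyxyx": rejected
"yyxxy": accepted
"xxyyxxx": rejected

2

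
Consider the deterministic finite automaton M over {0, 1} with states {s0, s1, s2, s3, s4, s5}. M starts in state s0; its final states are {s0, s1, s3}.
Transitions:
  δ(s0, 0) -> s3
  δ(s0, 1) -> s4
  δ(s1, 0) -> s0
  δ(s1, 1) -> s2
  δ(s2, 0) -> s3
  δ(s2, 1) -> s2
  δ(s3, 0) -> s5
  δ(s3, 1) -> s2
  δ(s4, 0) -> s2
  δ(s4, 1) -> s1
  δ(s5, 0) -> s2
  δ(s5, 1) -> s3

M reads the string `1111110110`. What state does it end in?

s3

s0 --1--> s4
s4 --1--> s1
s1 --1--> s2
s2 --1--> s2
s2 --1--> s2
s2 --1--> s2
s2 --0--> s3
s3 --1--> s2
s2 --1--> s2
s2 --0--> s3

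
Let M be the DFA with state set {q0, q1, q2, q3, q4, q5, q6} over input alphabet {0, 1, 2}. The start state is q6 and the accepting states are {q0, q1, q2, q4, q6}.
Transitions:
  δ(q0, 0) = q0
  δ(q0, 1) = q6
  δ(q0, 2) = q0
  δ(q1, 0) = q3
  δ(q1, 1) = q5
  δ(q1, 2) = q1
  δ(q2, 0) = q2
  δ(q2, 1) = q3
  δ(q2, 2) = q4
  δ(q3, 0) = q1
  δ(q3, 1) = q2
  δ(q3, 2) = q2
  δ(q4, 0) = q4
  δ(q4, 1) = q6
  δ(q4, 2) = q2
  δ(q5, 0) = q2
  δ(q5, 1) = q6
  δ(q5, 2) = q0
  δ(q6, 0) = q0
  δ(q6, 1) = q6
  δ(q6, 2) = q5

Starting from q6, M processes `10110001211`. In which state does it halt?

q6 --1--> q6
q6 --0--> q0
q0 --1--> q6
q6 --1--> q6
q6 --0--> q0
q0 --0--> q0
q0 --0--> q0
q0 --1--> q6
q6 --2--> q5
q5 --1--> q6
q6 --1--> q6

q6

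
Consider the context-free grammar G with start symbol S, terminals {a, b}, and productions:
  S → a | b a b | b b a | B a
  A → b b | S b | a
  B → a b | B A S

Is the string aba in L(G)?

yes

S ⇒ Ba ⇒ aba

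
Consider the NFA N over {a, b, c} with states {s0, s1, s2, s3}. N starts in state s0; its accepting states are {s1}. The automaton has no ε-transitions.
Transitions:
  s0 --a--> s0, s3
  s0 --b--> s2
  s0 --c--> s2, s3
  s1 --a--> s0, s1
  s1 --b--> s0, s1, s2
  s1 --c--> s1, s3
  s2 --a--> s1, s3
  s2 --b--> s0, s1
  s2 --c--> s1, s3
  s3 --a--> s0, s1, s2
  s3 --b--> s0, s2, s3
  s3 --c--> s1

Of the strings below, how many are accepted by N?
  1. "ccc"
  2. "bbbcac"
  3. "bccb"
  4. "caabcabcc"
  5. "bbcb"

5

"ccc": accepted
"bbbcac": accepted
"bccb": accepted
"caabcabcc": accepted
"bbcb": accepted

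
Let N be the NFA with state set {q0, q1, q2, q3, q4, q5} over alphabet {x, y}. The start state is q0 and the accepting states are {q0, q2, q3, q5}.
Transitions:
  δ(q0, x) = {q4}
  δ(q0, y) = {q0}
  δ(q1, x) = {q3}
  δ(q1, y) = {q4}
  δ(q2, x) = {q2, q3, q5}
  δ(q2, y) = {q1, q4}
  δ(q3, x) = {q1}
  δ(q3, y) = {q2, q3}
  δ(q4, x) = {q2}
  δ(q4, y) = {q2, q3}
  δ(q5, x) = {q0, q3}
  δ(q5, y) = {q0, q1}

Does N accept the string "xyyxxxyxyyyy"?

Start: {q0}
read x: {q4}
read y: {q2, q3}
read y: {q1, q2, q3, q4}
read x: {q1, q2, q3, q5}
read x: {q0, q1, q2, q3, q5}
read x: {q0, q1, q2, q3, q4, q5}
read y: {q0, q1, q2, q3, q4}
read x: {q1, q2, q3, q4, q5}
read y: {q0, q1, q2, q3, q4}
read y: {q0, q1, q2, q3, q4}
read y: {q0, q1, q2, q3, q4}
read y: {q0, q1, q2, q3, q4}
Reachable ∩ accepting = {q0, q2, q3} — nonempty.

accepted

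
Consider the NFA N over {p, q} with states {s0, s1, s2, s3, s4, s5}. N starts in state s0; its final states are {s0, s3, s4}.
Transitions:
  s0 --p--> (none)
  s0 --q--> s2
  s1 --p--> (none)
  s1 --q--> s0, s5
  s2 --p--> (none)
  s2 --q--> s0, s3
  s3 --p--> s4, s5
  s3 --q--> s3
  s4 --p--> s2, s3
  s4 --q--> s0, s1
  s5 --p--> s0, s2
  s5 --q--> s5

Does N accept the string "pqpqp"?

rejected

Start: {s0}
read p: {}
The reachable set is empty and stays empty for the remaining 4 symbols.
Reachable ∩ accepting = {} — empty.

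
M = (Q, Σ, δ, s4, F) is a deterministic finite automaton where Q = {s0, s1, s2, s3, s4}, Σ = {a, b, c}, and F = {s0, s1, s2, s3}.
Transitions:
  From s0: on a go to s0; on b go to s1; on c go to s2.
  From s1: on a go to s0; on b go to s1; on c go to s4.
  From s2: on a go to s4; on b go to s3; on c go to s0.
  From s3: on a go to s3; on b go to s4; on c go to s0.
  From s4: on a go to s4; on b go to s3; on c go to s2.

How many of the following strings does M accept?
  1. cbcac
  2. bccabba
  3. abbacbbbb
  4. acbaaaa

2

cbcac: accepted
bccabba: rejected
abbacbbbb: rejected
acbaaaa: accepted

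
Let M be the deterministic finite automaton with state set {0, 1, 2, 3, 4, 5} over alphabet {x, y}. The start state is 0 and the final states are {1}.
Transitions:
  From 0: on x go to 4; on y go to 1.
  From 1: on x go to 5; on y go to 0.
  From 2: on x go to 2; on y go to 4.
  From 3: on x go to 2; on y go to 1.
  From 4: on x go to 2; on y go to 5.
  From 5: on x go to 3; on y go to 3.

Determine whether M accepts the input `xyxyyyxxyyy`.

accepted

0 --x--> 4
4 --y--> 5
5 --x--> 3
3 --y--> 1
1 --y--> 0
0 --y--> 1
1 --x--> 5
5 --x--> 3
3 --y--> 1
1 --y--> 0
0 --y--> 1
End in state 1, which is an accepting state.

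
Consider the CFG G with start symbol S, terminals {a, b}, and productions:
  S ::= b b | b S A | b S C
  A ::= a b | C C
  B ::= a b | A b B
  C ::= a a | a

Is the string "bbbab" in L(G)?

yes

S ⇒ bSA ⇒ bbbA ⇒ bbbab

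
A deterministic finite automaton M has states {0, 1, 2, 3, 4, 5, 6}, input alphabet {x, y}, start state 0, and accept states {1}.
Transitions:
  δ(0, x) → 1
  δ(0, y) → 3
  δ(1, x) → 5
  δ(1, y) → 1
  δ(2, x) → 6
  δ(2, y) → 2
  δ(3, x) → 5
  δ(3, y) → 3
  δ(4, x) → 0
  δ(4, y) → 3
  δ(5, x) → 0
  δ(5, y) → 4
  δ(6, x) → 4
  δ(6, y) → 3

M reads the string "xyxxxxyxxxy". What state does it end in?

0 --x--> 1
1 --y--> 1
1 --x--> 5
5 --x--> 0
0 --x--> 1
1 --x--> 5
5 --y--> 4
4 --x--> 0
0 --x--> 1
1 --x--> 5
5 --y--> 4

4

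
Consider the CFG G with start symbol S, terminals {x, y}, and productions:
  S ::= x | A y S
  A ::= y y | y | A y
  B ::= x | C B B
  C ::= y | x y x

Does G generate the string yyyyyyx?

S ⇒ AyS ⇒ AyyS ⇒ AyyyS ⇒ yyyyS ⇒ yyyyAyS ⇒ yyyyyyS ⇒ yyyyyyx

yes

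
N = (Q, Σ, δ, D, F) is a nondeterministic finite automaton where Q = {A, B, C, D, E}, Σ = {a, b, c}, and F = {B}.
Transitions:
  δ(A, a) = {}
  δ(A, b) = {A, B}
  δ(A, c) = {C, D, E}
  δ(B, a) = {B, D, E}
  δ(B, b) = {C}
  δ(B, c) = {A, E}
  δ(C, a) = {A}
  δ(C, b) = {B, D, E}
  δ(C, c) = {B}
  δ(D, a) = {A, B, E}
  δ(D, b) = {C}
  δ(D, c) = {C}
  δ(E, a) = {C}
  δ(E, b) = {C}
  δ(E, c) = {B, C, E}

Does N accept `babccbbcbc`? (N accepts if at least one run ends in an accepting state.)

accepted

Start: {D}
read b: {C}
read a: {A}
read b: {A, B}
read c: {A, C, D, E}
read c: {B, C, D, E}
read b: {B, C, D, E}
read b: {B, C, D, E}
read c: {A, B, C, E}
read b: {A, B, C, D, E}
read c: {A, B, C, D, E}
Reachable ∩ accepting = {B} — nonempty.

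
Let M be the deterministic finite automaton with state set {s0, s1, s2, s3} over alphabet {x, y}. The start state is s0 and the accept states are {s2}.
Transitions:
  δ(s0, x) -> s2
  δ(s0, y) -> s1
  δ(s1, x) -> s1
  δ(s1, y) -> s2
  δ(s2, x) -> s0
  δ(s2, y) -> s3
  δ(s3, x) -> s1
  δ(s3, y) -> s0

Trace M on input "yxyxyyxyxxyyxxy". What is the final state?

s2

s0 --y--> s1
s1 --x--> s1
s1 --y--> s2
s2 --x--> s0
s0 --y--> s1
s1 --y--> s2
s2 --x--> s0
s0 --y--> s1
s1 --x--> s1
s1 --x--> s1
s1 --y--> s2
s2 --y--> s3
s3 --x--> s1
s1 --x--> s1
s1 --y--> s2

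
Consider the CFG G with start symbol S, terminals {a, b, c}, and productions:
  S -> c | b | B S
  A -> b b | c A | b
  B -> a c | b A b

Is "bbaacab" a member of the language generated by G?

no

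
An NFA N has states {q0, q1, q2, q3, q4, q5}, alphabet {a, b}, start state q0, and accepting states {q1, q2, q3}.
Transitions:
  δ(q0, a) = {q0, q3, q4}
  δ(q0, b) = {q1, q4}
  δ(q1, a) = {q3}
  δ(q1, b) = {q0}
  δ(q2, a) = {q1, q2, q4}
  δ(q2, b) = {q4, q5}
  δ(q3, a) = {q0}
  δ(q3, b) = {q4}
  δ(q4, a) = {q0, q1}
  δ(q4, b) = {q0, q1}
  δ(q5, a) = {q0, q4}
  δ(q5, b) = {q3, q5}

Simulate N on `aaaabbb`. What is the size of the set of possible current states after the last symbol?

Start: {q0}
read a: {q0, q3, q4}
read a: {q0, q1, q3, q4}
read a: {q0, q1, q3, q4}
read a: {q0, q1, q3, q4}
read b: {q0, q1, q4}
read b: {q0, q1, q4}
read b: {q0, q1, q4}
Final reachable set {q0, q1, q4} has 3 states.

3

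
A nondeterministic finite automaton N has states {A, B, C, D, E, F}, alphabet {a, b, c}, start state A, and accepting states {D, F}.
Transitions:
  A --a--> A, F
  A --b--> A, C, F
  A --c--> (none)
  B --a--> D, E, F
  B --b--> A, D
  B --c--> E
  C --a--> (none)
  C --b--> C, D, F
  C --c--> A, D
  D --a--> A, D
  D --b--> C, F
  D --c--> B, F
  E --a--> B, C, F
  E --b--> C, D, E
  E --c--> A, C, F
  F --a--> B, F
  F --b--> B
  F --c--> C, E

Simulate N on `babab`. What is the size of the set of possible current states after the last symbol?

6

Start: {A}
read b: {A, C, F}
read a: {A, B, F}
read b: {A, B, C, D, F}
read a: {A, B, D, E, F}
read b: {A, B, C, D, E, F}
Final reachable set {A, B, C, D, E, F} has 6 states.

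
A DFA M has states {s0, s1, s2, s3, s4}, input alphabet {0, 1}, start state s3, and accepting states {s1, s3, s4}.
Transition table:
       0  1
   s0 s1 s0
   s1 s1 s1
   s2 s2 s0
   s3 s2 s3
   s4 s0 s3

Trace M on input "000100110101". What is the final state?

s3 --0--> s2
s2 --0--> s2
s2 --0--> s2
s2 --1--> s0
s0 --0--> s1
s1 --0--> s1
s1 --1--> s1
s1 --1--> s1
s1 --0--> s1
s1 --1--> s1
s1 --0--> s1
s1 --1--> s1

s1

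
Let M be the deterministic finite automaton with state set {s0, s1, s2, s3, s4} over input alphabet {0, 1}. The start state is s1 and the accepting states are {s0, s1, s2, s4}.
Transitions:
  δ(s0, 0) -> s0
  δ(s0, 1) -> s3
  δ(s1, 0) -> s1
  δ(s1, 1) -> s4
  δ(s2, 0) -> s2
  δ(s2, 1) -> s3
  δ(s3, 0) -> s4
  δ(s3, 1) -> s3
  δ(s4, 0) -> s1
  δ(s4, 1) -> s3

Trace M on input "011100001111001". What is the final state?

s4

s1 --0--> s1
s1 --1--> s4
s4 --1--> s3
s3 --1--> s3
s3 --0--> s4
s4 --0--> s1
s1 --0--> s1
s1 --0--> s1
s1 --1--> s4
s4 --1--> s3
s3 --1--> s3
s3 --1--> s3
s3 --0--> s4
s4 --0--> s1
s1 --1--> s4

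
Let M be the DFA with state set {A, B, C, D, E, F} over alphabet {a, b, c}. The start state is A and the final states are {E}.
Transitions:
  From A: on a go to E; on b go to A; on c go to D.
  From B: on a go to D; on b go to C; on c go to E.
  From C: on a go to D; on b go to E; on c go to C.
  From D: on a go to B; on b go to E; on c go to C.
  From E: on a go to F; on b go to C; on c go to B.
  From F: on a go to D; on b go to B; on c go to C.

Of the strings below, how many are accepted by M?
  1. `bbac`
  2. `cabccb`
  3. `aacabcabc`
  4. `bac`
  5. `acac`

`bbac`: rejected
`cabccb`: accepted
`aacabcabc`: rejected
`bac`: rejected
`acac`: rejected

1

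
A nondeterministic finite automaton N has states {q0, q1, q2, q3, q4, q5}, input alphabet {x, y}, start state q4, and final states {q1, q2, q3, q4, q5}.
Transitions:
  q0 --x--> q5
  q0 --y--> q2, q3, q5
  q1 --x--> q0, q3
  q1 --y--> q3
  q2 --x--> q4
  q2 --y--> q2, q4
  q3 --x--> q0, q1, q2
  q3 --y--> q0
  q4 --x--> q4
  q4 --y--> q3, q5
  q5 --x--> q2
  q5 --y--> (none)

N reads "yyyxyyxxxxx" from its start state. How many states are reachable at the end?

5

Start: {q4}
read y: {q3, q5}
read y: {q0}
read y: {q2, q3, q5}
read x: {q0, q1, q2, q4}
read y: {q2, q3, q4, q5}
read y: {q0, q2, q3, q4, q5}
read x: {q0, q1, q2, q4, q5}
read x: {q0, q2, q3, q4, q5}
read x: {q0, q1, q2, q4, q5}
read x: {q0, q2, q3, q4, q5}
read x: {q0, q1, q2, q4, q5}
Final reachable set {q0, q1, q2, q4, q5} has 5 states.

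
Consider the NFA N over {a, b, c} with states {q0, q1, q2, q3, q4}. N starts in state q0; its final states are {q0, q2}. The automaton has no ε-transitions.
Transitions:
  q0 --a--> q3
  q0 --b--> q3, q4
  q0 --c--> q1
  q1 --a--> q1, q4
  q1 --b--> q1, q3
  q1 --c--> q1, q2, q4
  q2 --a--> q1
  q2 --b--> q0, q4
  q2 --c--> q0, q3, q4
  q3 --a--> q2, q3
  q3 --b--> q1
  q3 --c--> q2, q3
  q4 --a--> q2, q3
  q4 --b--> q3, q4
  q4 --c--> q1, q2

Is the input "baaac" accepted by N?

Start: {q0}
read b: {q3, q4}
read a: {q2, q3}
read a: {q1, q2, q3}
read a: {q1, q2, q3, q4}
read c: {q0, q1, q2, q3, q4}
Reachable ∩ accepting = {q0, q2} — nonempty.

accepted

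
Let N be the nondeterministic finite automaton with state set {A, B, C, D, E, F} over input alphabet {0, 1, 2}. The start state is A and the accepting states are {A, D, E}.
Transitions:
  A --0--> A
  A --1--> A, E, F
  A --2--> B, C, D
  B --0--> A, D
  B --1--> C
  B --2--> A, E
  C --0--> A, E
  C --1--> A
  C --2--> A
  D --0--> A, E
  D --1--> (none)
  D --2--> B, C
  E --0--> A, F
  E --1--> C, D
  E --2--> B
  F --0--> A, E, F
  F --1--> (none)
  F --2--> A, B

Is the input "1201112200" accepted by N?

Start: {A}
read 1: {A, E, F}
read 2: {A, B, C, D}
read 0: {A, D, E}
read 1: {A, C, D, E, F}
read 1: {A, C, D, E, F}
read 1: {A, C, D, E, F}
read 2: {A, B, C, D}
read 2: {A, B, C, D, E}
read 0: {A, D, E, F}
read 0: {A, E, F}
Reachable ∩ accepting = {A, E} — nonempty.

accepted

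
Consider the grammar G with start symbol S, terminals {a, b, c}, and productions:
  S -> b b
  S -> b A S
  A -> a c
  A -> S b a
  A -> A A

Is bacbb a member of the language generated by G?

S ⇒ bAS ⇒ bacS ⇒ bacbb

yes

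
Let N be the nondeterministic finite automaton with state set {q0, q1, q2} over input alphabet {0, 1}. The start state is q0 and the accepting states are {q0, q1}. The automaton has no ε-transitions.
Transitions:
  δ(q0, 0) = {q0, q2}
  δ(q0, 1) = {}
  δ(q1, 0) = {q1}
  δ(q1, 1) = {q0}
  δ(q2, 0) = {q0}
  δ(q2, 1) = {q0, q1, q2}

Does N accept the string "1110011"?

rejected

Start: {q0}
read 1: {}
The reachable set is empty and stays empty for the remaining 6 symbols.
Reachable ∩ accepting = {} — empty.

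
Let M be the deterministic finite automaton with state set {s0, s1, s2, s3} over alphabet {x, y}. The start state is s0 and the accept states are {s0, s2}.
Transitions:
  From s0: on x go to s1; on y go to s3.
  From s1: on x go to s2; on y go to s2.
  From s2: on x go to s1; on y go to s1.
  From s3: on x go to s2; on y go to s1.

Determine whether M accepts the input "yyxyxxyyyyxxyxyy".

rejected

s0 --y--> s3
s3 --y--> s1
s1 --x--> s2
s2 --y--> s1
s1 --x--> s2
s2 --x--> s1
s1 --y--> s2
s2 --y--> s1
s1 --y--> s2
s2 --y--> s1
s1 --x--> s2
s2 --x--> s1
s1 --y--> s2
s2 --x--> s1
s1 --y--> s2
s2 --y--> s1
End in state s1, which is not an accepting state.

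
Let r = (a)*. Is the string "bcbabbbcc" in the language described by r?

bcbabbbcc cannot be split into zero or more pieces each matching a.

no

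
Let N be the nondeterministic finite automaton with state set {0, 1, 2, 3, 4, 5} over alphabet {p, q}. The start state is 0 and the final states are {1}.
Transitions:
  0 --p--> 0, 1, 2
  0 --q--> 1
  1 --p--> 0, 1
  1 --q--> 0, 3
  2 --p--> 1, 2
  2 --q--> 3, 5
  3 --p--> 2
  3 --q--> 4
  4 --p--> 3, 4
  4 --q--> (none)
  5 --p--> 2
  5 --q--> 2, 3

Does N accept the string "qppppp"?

Start: {0}
read q: {1}
read p: {0, 1}
read p: {0, 1, 2}
read p: {0, 1, 2}
read p: {0, 1, 2}
read p: {0, 1, 2}
Reachable ∩ accepting = {1} — nonempty.

accepted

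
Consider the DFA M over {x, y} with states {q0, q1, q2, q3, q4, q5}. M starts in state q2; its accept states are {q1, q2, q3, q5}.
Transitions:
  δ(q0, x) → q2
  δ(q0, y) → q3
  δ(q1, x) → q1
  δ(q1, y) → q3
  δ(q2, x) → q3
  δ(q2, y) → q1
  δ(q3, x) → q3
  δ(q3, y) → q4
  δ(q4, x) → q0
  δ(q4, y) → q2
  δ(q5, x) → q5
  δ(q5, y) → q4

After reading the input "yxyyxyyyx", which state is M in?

q3

q2 --y--> q1
q1 --x--> q1
q1 --y--> q3
q3 --y--> q4
q4 --x--> q0
q0 --y--> q3
q3 --y--> q4
q4 --y--> q2
q2 --x--> q3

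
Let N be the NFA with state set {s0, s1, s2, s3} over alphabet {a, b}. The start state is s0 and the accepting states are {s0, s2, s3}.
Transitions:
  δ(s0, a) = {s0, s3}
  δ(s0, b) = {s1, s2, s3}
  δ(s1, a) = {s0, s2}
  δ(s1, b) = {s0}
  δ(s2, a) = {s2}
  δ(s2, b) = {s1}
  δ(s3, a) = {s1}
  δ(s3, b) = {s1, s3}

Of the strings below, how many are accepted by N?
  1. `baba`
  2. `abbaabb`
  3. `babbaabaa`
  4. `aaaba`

`baba`: accepted
`abbaabb`: accepted
`babbaabaa`: accepted
`aaaba`: accepted

4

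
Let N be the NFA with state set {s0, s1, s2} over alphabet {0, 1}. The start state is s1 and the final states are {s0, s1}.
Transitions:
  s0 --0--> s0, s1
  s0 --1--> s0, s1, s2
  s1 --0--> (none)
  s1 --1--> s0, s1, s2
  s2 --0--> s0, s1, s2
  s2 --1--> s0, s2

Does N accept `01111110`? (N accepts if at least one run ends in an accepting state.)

rejected

Start: {s1}
read 0: {}
The reachable set is empty and stays empty for the remaining 7 symbols.
Reachable ∩ accepting = {} — empty.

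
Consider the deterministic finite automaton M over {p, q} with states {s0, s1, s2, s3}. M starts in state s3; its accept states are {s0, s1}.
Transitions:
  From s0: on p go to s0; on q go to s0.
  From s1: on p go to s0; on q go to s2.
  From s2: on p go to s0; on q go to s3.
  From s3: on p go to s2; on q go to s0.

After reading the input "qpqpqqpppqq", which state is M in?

s3 --q--> s0
s0 --p--> s0
s0 --q--> s0
s0 --p--> s0
s0 --q--> s0
s0 --q--> s0
s0 --p--> s0
s0 --p--> s0
s0 --p--> s0
s0 --q--> s0
s0 --q--> s0

s0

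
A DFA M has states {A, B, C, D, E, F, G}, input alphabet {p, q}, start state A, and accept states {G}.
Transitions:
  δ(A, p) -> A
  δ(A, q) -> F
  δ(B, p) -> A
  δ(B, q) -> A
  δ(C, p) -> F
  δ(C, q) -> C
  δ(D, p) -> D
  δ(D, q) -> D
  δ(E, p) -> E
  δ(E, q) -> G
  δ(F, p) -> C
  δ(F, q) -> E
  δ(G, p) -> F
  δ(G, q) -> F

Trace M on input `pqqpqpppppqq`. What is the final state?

A --p--> A
A --q--> F
F --q--> E
E --p--> E
E --q--> G
G --p--> F
F --p--> C
C --p--> F
F --p--> C
C --p--> F
F --q--> E
E --q--> G

G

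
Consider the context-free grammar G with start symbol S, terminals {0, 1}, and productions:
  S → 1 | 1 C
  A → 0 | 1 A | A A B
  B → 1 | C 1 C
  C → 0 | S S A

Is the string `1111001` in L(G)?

yes

S ⇒ 1C ⇒ 1SSA ⇒ 11SA ⇒ 111A ⇒ 111AAB ⇒ 1111AAB ⇒ 11110AB ⇒ 111100B ⇒ 1111001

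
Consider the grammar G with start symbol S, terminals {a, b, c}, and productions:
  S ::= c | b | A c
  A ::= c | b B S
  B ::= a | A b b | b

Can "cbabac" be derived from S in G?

no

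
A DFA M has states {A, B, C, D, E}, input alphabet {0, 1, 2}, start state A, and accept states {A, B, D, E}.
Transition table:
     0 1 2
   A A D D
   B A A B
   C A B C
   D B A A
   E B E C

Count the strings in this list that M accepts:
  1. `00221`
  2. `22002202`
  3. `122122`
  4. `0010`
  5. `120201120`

`00221`: accepted
`22002202`: accepted
`122122`: accepted
`0010`: accepted
`120201120`: accepted

5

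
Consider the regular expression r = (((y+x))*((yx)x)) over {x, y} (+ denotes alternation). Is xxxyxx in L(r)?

Split as xxx·yxx: ((y+x))* matches xxx and ((yx)x) matches yxx.

yes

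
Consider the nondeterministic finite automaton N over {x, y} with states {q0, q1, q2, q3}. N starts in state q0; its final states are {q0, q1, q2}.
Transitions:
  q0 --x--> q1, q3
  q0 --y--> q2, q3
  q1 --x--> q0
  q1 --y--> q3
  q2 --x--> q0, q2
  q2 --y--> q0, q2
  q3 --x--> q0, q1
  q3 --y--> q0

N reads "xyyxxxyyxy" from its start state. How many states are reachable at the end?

Start: {q0}
read x: {q1, q3}
read y: {q0, q3}
read y: {q0, q2, q3}
read x: {q0, q1, q2, q3}
read x: {q0, q1, q2, q3}
read x: {q0, q1, q2, q3}
read y: {q0, q2, q3}
read y: {q0, q2, q3}
read x: {q0, q1, q2, q3}
read y: {q0, q2, q3}
Final reachable set {q0, q2, q3} has 3 states.

3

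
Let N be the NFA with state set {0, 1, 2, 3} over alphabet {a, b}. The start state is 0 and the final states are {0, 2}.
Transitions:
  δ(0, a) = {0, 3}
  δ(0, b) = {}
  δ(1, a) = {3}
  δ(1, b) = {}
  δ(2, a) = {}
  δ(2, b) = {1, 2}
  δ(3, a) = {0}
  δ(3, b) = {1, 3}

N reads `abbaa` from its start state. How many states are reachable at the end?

2

Start: {0}
read a: {0, 3}
read b: {1, 3}
read b: {1, 3}
read a: {0, 3}
read a: {0, 3}
Final reachable set {0, 3} has 2 states.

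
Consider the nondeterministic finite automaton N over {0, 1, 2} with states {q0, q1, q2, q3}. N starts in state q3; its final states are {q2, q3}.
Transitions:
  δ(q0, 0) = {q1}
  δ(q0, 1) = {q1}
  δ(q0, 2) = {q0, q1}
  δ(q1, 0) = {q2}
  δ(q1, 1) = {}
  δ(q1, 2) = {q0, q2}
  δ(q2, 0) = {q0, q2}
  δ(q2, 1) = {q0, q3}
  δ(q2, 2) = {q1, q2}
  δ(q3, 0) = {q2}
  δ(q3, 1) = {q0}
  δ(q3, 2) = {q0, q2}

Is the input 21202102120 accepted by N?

Start: {q3}
read 2: {q0, q2}
read 1: {q0, q1, q3}
read 2: {q0, q1, q2}
read 0: {q0, q1, q2}
read 2: {q0, q1, q2}
read 1: {q0, q1, q3}
read 0: {q1, q2}
read 2: {q0, q1, q2}
read 1: {q0, q1, q3}
read 2: {q0, q1, q2}
read 0: {q0, q1, q2}
Reachable ∩ accepting = {q2} — nonempty.

accepted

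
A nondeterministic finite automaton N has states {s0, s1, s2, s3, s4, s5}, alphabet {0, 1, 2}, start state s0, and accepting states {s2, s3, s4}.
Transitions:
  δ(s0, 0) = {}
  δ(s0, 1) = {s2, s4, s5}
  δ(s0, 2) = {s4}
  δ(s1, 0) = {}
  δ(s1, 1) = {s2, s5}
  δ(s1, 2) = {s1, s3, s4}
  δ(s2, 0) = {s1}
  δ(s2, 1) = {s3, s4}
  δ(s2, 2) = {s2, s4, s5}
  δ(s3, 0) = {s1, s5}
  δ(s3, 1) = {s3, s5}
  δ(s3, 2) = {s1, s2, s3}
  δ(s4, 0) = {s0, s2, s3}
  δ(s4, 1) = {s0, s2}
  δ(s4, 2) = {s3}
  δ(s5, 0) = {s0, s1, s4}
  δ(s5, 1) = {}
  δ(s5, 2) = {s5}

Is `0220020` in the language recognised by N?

rejected

Start: {s0}
read 0: {}
The reachable set is empty and stays empty for the remaining 6 symbols.
Reachable ∩ accepting = {} — empty.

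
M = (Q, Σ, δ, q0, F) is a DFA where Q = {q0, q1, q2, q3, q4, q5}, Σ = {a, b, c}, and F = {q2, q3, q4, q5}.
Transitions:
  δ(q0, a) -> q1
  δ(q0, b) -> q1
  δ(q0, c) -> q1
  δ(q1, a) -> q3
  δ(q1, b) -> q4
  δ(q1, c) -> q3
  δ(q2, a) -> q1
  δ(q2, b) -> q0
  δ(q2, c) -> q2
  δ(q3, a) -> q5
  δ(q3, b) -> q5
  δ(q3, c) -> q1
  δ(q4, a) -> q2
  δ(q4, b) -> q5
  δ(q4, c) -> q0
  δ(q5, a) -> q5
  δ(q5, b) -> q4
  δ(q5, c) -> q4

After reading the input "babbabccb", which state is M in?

q0 --b--> q1
q1 --a--> q3
q3 --b--> q5
q5 --b--> q4
q4 --a--> q2
q2 --b--> q0
q0 --c--> q1
q1 --c--> q3
q3 --b--> q5

q5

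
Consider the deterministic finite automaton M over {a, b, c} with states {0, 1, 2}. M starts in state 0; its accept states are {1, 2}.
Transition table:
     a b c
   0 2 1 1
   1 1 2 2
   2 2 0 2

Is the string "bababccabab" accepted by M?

rejected

0 --b--> 1
1 --a--> 1
1 --b--> 2
2 --a--> 2
2 --b--> 0
0 --c--> 1
1 --c--> 2
2 --a--> 2
2 --b--> 0
0 --a--> 2
2 --b--> 0
End in state 0, which is not an accepting state.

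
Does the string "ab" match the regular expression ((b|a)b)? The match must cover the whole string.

Split as a·b: (b|a) matches a and b matches b.

yes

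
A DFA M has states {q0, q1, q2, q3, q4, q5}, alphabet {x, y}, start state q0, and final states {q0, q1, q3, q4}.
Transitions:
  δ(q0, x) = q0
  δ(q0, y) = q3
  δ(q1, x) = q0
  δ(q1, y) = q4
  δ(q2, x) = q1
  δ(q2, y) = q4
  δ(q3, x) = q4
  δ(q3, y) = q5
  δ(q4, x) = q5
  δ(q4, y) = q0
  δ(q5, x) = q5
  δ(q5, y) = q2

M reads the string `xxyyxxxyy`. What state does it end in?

q4

q0 --x--> q0
q0 --x--> q0
q0 --y--> q3
q3 --y--> q5
q5 --x--> q5
q5 --x--> q5
q5 --x--> q5
q5 --y--> q2
q2 --y--> q4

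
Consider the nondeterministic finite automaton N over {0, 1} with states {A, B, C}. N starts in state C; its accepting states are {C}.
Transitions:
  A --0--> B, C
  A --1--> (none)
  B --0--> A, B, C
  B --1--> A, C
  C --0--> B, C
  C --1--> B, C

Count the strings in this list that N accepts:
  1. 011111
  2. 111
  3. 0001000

011111: accepted
111: accepted
0001000: accepted

3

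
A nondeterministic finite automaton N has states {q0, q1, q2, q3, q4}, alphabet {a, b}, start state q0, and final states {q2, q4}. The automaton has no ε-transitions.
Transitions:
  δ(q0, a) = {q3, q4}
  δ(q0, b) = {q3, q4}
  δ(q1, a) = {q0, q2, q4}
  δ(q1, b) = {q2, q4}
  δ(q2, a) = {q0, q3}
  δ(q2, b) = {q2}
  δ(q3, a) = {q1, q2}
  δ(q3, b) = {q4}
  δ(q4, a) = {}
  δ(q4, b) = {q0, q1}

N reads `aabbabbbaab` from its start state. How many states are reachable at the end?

5

Start: {q0}
read a: {q3, q4}
read a: {q1, q2}
read b: {q2, q4}
read b: {q0, q1, q2}
read a: {q0, q2, q3, q4}
read b: {q0, q1, q2, q3, q4}
read b: {q0, q1, q2, q3, q4}
read b: {q0, q1, q2, q3, q4}
read a: {q0, q1, q2, q3, q4}
read a: {q0, q1, q2, q3, q4}
read b: {q0, q1, q2, q3, q4}
Final reachable set {q0, q1, q2, q3, q4} has 5 states.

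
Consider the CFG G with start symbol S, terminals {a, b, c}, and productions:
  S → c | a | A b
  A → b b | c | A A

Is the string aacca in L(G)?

no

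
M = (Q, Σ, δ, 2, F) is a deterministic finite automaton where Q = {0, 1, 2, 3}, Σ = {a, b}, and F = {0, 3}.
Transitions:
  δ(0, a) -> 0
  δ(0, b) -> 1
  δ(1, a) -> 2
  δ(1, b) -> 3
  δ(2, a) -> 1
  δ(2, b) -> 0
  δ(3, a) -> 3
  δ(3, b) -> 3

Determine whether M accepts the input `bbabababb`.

2 --b--> 0
0 --b--> 1
1 --a--> 2
2 --b--> 0
0 --a--> 0
0 --b--> 1
1 --a--> 2
2 --b--> 0
0 --b--> 1
End in state 1, which is not an accepting state.

rejected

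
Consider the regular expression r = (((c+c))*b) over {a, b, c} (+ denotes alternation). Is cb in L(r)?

Split as c·b: ((c+c))* matches c and b matches b.

yes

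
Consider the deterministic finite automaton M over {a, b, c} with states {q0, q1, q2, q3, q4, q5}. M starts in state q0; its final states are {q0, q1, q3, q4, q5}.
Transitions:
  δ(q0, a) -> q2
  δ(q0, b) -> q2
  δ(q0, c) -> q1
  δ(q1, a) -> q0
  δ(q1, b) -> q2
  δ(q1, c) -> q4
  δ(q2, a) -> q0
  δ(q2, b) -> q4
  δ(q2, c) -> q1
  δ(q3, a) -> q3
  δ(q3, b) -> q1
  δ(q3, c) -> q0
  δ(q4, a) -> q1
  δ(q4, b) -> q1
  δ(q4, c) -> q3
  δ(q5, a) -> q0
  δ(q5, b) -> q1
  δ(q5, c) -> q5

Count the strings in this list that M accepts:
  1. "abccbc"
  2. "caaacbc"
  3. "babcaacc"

3

"abccbc": accepted
"caaacbc": accepted
"babcaacc": accepted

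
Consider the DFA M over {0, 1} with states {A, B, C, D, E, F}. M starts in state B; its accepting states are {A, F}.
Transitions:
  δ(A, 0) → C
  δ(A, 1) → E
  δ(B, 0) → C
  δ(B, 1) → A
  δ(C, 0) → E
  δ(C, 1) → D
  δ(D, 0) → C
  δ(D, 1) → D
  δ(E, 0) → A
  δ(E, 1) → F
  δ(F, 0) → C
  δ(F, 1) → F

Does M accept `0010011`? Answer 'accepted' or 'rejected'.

accepted

B --0--> C
C --0--> E
E --1--> F
F --0--> C
C --0--> E
E --1--> F
F --1--> F
End in state F, which is an accepting state.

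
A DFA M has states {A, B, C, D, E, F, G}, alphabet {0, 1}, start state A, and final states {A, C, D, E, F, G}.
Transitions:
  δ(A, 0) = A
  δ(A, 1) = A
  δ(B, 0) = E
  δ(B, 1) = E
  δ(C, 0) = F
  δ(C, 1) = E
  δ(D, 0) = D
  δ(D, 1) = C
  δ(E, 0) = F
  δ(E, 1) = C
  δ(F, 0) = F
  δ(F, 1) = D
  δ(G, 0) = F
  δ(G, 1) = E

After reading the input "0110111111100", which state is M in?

A --0--> A
A --1--> A
A --1--> A
A --0--> A
A --1--> A
A --1--> A
A --1--> A
A --1--> A
A --1--> A
A --1--> A
A --1--> A
A --0--> A
A --0--> A

A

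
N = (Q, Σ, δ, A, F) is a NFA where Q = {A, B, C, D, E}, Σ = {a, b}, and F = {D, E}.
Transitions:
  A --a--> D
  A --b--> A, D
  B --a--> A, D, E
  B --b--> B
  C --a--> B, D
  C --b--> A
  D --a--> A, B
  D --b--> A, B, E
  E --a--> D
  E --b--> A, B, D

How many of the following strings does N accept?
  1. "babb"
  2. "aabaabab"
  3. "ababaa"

3

"babb": accepted
"aabaabab": accepted
"ababaa": accepted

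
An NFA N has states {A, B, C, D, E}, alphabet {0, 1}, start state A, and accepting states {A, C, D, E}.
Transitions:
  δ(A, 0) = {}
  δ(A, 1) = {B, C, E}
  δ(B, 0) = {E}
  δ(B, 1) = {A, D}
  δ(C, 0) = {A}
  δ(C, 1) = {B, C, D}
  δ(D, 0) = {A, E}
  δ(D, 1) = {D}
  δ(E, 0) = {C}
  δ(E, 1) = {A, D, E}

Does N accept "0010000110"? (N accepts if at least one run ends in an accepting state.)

rejected

Start: {A}
read 0: {}
The reachable set is empty and stays empty for the remaining 9 symbols.
Reachable ∩ accepting = {} — empty.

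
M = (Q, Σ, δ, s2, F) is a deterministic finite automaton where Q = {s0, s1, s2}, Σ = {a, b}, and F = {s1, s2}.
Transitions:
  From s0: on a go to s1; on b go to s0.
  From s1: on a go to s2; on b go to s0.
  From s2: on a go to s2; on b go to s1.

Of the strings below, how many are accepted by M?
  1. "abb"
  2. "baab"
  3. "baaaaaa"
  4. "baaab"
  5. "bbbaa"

4

"abb": rejected
"baab": accepted
"baaaaaa": accepted
"baaab": accepted
"bbbaa": accepted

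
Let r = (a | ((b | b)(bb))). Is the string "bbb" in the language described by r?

yes

The right alternative ((b|b)(bb)) matches bbb.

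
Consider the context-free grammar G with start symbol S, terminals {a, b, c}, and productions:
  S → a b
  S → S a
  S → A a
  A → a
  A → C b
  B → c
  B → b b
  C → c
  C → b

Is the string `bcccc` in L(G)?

no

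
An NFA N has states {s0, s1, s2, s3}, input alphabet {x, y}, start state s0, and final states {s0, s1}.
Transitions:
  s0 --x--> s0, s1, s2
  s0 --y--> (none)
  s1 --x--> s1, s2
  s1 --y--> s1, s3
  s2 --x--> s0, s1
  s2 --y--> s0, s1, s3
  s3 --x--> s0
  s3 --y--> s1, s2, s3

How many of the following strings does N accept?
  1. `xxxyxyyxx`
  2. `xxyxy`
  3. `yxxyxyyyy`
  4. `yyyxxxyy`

2

`xxxyxyyxx`: accepted
`xxyxy`: accepted
`yxxyxyyyy`: rejected
`yyyxxxyy`: rejected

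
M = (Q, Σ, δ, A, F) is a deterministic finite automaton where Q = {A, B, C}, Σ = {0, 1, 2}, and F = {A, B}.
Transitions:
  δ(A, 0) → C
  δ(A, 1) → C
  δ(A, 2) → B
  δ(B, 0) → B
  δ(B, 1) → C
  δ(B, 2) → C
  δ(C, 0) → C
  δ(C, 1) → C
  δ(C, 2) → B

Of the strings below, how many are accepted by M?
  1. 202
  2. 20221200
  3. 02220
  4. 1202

202: rejected
20221200: accepted
02220: accepted
1202: rejected

2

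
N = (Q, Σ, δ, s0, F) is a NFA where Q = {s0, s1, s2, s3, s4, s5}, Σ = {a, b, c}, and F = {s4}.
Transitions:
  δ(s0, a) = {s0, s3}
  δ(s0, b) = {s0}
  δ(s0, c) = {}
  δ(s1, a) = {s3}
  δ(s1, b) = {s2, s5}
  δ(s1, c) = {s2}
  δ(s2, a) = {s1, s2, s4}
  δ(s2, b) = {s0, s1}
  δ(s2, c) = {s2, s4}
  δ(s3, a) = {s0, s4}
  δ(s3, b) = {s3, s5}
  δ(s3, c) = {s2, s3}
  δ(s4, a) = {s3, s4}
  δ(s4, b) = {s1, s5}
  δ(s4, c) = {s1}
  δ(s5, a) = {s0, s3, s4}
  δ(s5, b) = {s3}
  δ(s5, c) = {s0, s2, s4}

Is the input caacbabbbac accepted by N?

rejected

Start: {s0}
read c: {}
The reachable set is empty and stays empty for the remaining 10 symbols.
Reachable ∩ accepting = {} — empty.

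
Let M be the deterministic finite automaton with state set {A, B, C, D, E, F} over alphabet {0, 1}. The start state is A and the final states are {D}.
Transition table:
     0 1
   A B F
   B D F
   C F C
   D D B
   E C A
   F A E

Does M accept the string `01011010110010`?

accepted

A --0--> B
B --1--> F
F --0--> A
A --1--> F
F --1--> E
E --0--> C
C --1--> C
C --0--> F
F --1--> E
E --1--> A
A --0--> B
B --0--> D
D --1--> B
B --0--> D
End in state D, which is an accepting state.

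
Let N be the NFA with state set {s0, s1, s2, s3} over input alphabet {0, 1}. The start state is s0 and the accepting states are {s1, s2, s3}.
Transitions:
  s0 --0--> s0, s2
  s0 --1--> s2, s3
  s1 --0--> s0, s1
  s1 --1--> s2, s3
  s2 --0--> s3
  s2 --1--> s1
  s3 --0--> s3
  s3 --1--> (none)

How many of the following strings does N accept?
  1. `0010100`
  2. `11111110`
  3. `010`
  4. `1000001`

`0010100`: accepted
`11111110`: accepted
`010`: accepted
`1000001`: rejected

3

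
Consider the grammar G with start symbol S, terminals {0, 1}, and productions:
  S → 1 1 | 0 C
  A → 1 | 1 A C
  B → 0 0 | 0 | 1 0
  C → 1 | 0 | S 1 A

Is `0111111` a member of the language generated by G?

yes

S ⇒ 0C ⇒ 0S1A ⇒ 0111A ⇒ 01111AC ⇒ 011111C ⇒ 0111111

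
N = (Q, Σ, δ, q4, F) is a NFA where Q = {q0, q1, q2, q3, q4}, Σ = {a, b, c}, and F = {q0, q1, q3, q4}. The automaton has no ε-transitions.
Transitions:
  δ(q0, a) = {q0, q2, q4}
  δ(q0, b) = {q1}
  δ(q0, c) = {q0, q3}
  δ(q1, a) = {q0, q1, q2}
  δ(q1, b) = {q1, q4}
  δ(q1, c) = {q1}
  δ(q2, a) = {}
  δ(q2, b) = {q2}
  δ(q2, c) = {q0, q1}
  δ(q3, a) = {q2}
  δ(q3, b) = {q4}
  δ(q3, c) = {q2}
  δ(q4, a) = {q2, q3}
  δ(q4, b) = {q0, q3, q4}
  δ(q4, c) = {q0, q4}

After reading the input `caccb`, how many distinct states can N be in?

5

Start: {q4}
read c: {q0, q4}
read a: {q0, q2, q3, q4}
read c: {q0, q1, q2, q3, q4}
read c: {q0, q1, q2, q3, q4}
read b: {q0, q1, q2, q3, q4}
Final reachable set {q0, q1, q2, q3, q4} has 5 states.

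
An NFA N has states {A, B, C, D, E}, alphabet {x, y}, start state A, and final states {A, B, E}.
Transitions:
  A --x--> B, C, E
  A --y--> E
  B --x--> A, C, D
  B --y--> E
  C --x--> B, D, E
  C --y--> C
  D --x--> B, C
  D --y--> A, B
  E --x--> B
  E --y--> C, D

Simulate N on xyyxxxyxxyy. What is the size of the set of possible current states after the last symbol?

Start: {A}
read x: {B, C, E}
read y: {C, D, E}
read y: {A, B, C, D}
read x: {A, B, C, D, E}
read x: {A, B, C, D, E}
read x: {A, B, C, D, E}
read y: {A, B, C, D, E}
read x: {A, B, C, D, E}
read x: {A, B, C, D, E}
read y: {A, B, C, D, E}
read y: {A, B, C, D, E}
Final reachable set {A, B, C, D, E} has 5 states.

5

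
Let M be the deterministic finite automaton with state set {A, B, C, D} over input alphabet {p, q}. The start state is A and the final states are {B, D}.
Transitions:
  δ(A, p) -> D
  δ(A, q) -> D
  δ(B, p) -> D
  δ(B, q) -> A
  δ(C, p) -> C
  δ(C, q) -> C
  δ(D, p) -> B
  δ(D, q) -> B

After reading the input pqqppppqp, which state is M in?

A --p--> D
D --q--> B
B --q--> A
A --p--> D
D --p--> B
B --p--> D
D --p--> B
B --q--> A
A --p--> D

D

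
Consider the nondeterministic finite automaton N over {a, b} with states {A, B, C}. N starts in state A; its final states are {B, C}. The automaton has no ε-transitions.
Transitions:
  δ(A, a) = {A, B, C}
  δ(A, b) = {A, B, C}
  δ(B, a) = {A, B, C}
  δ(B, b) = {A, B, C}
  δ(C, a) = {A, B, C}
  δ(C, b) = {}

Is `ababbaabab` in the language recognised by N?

Start: {A}
read a: {A, B, C}
read b: {A, B, C}
read a: {A, B, C}
read b: {A, B, C}
read b: {A, B, C}
read a: {A, B, C}
read a: {A, B, C}
read b: {A, B, C}
read a: {A, B, C}
read b: {A, B, C}
Reachable ∩ accepting = {B, C} — nonempty.

accepted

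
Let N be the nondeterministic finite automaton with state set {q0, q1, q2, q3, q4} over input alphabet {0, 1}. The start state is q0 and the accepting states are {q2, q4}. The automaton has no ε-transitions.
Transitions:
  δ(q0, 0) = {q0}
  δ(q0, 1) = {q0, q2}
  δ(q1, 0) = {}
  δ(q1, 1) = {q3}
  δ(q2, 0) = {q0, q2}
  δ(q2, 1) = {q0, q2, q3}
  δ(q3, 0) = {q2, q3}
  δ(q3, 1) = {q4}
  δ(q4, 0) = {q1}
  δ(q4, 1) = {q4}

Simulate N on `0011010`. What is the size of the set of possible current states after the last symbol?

4

Start: {q0}
read 0: {q0}
read 0: {q0}
read 1: {q0, q2}
read 1: {q0, q2, q3}
read 0: {q0, q2, q3}
read 1: {q0, q2, q3, q4}
read 0: {q0, q1, q2, q3}
Final reachable set {q0, q1, q2, q3} has 4 states.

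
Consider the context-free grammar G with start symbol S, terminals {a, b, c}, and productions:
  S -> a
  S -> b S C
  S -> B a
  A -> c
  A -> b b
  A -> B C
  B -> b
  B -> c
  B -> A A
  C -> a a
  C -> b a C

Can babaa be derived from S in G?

no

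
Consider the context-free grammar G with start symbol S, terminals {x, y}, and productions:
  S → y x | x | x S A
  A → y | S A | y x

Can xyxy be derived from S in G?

yes

S ⇒ xSA ⇒ xyxA ⇒ xyxy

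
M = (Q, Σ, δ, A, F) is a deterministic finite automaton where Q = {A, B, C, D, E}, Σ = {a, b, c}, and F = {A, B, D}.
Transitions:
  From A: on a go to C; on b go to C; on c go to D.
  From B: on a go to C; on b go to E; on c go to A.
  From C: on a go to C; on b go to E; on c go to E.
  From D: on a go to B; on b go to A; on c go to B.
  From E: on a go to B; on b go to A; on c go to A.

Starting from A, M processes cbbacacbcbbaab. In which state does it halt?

A --c--> D
D --b--> A
A --b--> C
C --a--> C
C --c--> E
E --a--> B
B --c--> A
A --b--> C
C --c--> E
E --b--> A
A --b--> C
C --a--> C
C --a--> C
C --b--> E

E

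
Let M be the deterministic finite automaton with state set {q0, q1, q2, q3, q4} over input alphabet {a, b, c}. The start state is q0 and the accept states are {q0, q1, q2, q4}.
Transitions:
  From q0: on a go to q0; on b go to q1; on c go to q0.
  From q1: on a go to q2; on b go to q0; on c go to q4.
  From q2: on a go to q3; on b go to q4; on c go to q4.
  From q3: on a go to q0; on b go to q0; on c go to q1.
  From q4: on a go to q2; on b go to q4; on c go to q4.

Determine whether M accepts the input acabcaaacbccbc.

accepted

q0 --a--> q0
q0 --c--> q0
q0 --a--> q0
q0 --b--> q1
q1 --c--> q4
q4 --a--> q2
q2 --a--> q3
q3 --a--> q0
q0 --c--> q0
q0 --b--> q1
q1 --c--> q4
q4 --c--> q4
q4 --b--> q4
q4 --c--> q4
End in state q4, which is an accepting state.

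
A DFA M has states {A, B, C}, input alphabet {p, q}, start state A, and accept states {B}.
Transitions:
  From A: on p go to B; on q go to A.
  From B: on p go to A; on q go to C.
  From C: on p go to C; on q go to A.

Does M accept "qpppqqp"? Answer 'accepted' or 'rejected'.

accepted

A --q--> A
A --p--> B
B --p--> A
A --p--> B
B --q--> C
C --q--> A
A --p--> B
End in state B, which is an accepting state.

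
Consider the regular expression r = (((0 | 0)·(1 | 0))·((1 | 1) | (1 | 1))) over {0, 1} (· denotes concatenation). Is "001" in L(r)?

Split as 00·1: ((0|0)·(1|0)) matches 00 and ((1|1)|(1|1)) matches 1.

yes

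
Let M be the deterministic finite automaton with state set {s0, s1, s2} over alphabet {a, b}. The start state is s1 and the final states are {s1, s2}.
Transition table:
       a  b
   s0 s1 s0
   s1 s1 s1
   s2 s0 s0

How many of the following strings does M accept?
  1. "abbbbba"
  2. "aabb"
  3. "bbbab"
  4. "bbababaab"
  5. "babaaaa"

5

"abbbbba": accepted
"aabb": accepted
"bbbab": accepted
"bbababaab": accepted
"babaaaa": accepted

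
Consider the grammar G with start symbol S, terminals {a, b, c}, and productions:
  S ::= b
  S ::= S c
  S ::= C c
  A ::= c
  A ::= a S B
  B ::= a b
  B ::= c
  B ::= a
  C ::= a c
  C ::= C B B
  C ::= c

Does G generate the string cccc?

S ⇒ Cc ⇒ CBBc ⇒ cBBc ⇒ ccBc ⇒ cccc

yes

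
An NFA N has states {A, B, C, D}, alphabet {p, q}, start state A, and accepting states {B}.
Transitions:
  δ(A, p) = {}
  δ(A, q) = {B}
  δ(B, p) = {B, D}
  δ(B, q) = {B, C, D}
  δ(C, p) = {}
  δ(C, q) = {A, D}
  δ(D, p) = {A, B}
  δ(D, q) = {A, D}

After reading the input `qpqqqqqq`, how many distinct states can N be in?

Start: {A}
read q: {B}
read p: {B, D}
read q: {A, B, C, D}
read q: {A, B, C, D}
read q: {A, B, C, D}
read q: {A, B, C, D}
read q: {A, B, C, D}
read q: {A, B, C, D}
Final reachable set {A, B, C, D} has 4 states.

4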